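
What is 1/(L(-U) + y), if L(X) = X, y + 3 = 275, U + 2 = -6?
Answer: 1/280 ≈ 0.0035714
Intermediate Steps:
U = -8 (U = -2 - 6 = -8)
y = 272 (y = -3 + 275 = 272)
1/(L(-U) + y) = 1/(-1*(-8) + 272) = 1/(8 + 272) = 1/280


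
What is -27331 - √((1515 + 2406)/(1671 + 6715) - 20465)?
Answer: -27331 - I*√1439168161634/8386 ≈ -27331.0 - 143.05*I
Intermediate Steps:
-27331 - √((1515 + 2406)/(1671 + 6715) - 20465) = -27331 - √(3921/8386 - 20465) = -27331 - √(-171615569/8386) = -27331 - I*√1439168161634/8386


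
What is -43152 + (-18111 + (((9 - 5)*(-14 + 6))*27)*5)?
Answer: -65583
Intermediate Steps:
-43152 + (-18111 + (((9 - 5)*(-14 + 6))*27)*5) = -43152 + (-18111 + ((4*(-8))*27)*5) = -43152 + (-18111 - 32*27*5) = -43152 + (-18111 - 864*5) = -43152 + (-18111 - 4320) = -43152 - 22431 = -65583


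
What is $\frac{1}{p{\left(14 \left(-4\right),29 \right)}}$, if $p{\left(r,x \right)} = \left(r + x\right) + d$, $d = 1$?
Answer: $- \frac{1}{26} \approx -0.038462$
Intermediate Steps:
$p{\left(r,x \right)} = 1 + r + x$ ($p{\left(r,x \right)} = \left(r + x\right) + 1 = 1 + r + x$)
$\frac{1}{p{\left(14 \left(-4\right),29 \right)}} = \frac{1}{1 + 14 \left(-4\right) + 29} = \frac{1}{1 - 56 + 29} = \frac{1}{-26} = - \frac{1}{26}$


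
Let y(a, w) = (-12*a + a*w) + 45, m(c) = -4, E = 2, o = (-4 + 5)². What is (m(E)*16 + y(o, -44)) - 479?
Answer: -554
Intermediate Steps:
o = 1 (o = 1² = 1)
y(a, w) = 45 - 12*a + a*w
(m(E)*16 + y(o, -44)) - 479 = (-4*16 + (45 - 12*1 + 1*(-44))) - 479 = (-64 + (45 - 12 - 44)) - 479 = (-64 - 11) - 479 = -75 - 479 = -554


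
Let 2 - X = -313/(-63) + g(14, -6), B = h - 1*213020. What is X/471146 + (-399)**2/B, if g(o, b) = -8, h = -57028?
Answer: -787558333097/1335936367584 ≈ -0.58952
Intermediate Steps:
B = -270048 (B = -57028 - 1*213020 = -57028 - 213020 = -270048)
X = 317/63 (X = 2 - (-313/(-63) - 8) = 2 - (-1/63*(-313) - 8) = 2 - (313/63 - 8) = 2 - 1*(-191/63) = 2 + 191/63 = 317/63 ≈ 5.0317)
X/471146 + (-399)**2/B = (317/63)/471146 + (-399)**2/(-270048) = (317/63)*(1/471146) + 159201*(-1/270048) = 317/29682198 - 53067/90016 = -787558333097/1335936367584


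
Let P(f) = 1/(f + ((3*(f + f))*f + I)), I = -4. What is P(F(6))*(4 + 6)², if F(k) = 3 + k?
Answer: 100/491 ≈ 0.20367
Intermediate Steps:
P(f) = 1/(-4 + f + 6*f²) (P(f) = 1/(f + ((3*(f + f))*f - 4)) = 1/(f + ((3*(2*f))*f - 4)) = 1/(f + ((6*f)*f - 4)) = 1/(f + (6*f² - 4)) = 1/(f + (-4 + 6*f²)) = 1/(-4 + f + 6*f²))
P(F(6))*(4 + 6)² = (4 + 6)²/(-4 + (3 + 6) + 6*(3 + 6)²) = 10²/(-4 + 9 + 6*9²) = 100/(-4 + 9 + 6*81) = 100/(-4 + 9 + 486) = 100/491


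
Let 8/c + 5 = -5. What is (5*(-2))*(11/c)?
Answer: 275/2 ≈ 137.50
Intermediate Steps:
c = -⅘ (c = 8/(-5 - 5) = 8/(-10) = 8*(-⅒) = -⅘ ≈ -0.80000)
(5*(-2))*(11/c) = (5*(-2))*(11/(-⅘)) = -110*(-5)/4 = -10*(-55/4) = 275/2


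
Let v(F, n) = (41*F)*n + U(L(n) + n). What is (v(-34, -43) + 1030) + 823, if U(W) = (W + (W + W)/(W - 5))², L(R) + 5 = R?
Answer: 160668409/2304 ≈ 69735.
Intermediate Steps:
L(R) = -5 + R
U(W) = (W + 2*W/(-5 + W))² (U(W) = (W + (2*W)/(-5 + W))² = (W + 2*W/(-5 + W))²)
v(F, n) = 41*F*n + (-8 + 2*n)²*(-5 + 2*n)²/(-10 + 2*n)² (v(F, n) = (41*F)*n + ((-5 + n) + n)²*(-3 + ((-5 + n) + n))²/(-5 + ((-5 + n) + n))² = 41*F*n + (-5 + 2*n)²*(-3 + (-5 + 2*n))²/(-5 + (-5 + 2*n))² = 41*F*n + (-5 + 2*n)²*(-8 + 2*n)²/(-10 + 2*n)² = 41*F*n + (-8 + 2*n)²*(-5 + 2*n)²/(-10 + 2*n)²)
(v(-34, -43) + 1030) + 823 = ((41*(-34)*(-43) + (-5 + 2*(-43))²*(-4 - 43)²/(-5 - 43)²) + 1030) + 823 = ((59942 + (-5 - 86)²*(-47)²/(-48)²) + 1030) + 823 = ((59942 + (1/2304)*(-91)²*2209) + 1030) + 823 = ((59942 + (1/2304)*8281*2209) + 1030) + 823 = ((59942 + 18292729/2304) + 1030) + 823 = (156399097/2304 + 1030) + 823 = 158772217/2304 + 823 = 160668409/2304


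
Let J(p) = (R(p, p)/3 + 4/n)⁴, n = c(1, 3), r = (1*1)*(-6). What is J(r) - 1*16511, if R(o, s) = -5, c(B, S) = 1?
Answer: -1334990/81 ≈ -16481.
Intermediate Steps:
r = -6 (r = 1*(-6) = -6)
n = 1
J(p) = 2401/81 (J(p) = (-5/3 + 4/1)⁴ = (-5*⅓ + 4*1)⁴ = (-5/3 + 4)⁴ = (7/3)⁴ = 2401/81)
J(r) - 1*16511 = 2401/81 - 1*16511 = 2401/81 - 16511 = -1334990/81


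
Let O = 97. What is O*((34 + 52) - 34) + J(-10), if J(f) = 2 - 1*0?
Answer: 5046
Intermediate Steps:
J(f) = 2 (J(f) = 2 + 0 = 2)
O*((34 + 52) - 34) + J(-10) = 97*((34 + 52) - 34) + 2 = 97*(86 - 34) + 2 = 97*52 + 2 = 5044 + 2 = 5046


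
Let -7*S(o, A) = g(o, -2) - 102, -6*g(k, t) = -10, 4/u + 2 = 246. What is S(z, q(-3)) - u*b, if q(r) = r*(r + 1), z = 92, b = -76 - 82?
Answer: 3097/183 ≈ 16.923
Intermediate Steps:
u = 1/61 (u = 4/(-2 + 246) = 4/244 = 4*(1/244) = 1/61 ≈ 0.016393)
g(k, t) = 5/3 (g(k, t) = -1/6*(-10) = 5/3)
b = -158
q(r) = r*(1 + r)
S(o, A) = 43/3 (S(o, A) = -(5/3 - 102)/7 = -1/7*(-301/3) = 43/3)
S(z, q(-3)) - u*b = 43/3 - (-158)/61 = 43/3 - 1*(-158/61) = 43/3 + 158/61 = 3097/183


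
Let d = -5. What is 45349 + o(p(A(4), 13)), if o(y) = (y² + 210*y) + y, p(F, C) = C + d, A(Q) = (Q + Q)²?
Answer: 47101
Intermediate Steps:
A(Q) = 4*Q² (A(Q) = (2*Q)² = 4*Q²)
p(F, C) = -5 + C (p(F, C) = C - 5 = -5 + C)
o(y) = y² + 211*y
45349 + o(p(A(4), 13)) = 45349 + (-5 + 13)*(211 + (-5 + 13)) = 45349 + 8*(211 + 8) = 45349 + 8*219 = 45349 + 1752 = 47101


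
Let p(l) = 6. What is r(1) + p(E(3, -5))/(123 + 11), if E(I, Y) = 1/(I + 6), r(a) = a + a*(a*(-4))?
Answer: -198/67 ≈ -2.9552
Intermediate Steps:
r(a) = a - 4*a² (r(a) = a + a*(-4*a) = a - 4*a²)
E(I, Y) = 1/(6 + I)
r(1) + p(E(3, -5))/(123 + 11) = 1*(1 - 4*1) + 6/(123 + 11) = 1*(1 - 4) + 6/134 = 1*(-3) + (1/134)*6 = -3 + 3/67 = -198/67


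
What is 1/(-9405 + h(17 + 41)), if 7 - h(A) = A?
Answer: -1/9456 ≈ -0.00010575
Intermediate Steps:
h(A) = 7 - A
1/(-9405 + h(17 + 41)) = 1/(-9405 + (7 - (17 + 41))) = 1/(-9405 + (7 - 1*58)) = 1/(-9405 + (7 - 58)) = 1/(-9405 - 51) = 1/(-9456) = -1/9456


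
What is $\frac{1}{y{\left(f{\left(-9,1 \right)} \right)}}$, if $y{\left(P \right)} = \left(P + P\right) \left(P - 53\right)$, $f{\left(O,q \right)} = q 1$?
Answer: $- \frac{1}{104} \approx -0.0096154$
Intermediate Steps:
$f{\left(O,q \right)} = q$
$y{\left(P \right)} = 2 P \left(-53 + P\right)$
$\frac{1}{y{\left(f{\left(-9,1 \right)} \right)}} = \frac{1}{2 \cdot 1 \left(-53 + 1\right)} = \frac{1}{2 \cdot 1 \left(-52\right)} = \frac{1}{-104} = - \frac{1}{104}$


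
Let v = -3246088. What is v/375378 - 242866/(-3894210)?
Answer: -1045815149761/121816730115 ≈ -8.5851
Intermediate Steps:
v/375378 - 242866/(-3894210) = -3246088/375378 - 242866/(-3894210) = -3246088*1/375378 - 242866*(-1/3894210) = -1623044/187689 + 121433/1947105 = -1045815149761/121816730115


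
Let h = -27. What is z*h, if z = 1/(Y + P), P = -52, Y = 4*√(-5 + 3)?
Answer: 39/76 + 3*I*√2/76 ≈ 0.51316 + 0.055824*I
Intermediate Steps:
Y = 4*I*√2 (Y = 4*√(-2) = 4*(I*√2) = 4*I*√2 ≈ 5.6569*I)
z = 1/(-52 + 4*I*√2) (z = 1/(4*I*√2 - 52) = 1/(-52 + 4*I*√2) ≈ -0.019006 - 0.0020676*I)
z*h = (-13/684 - I*√2/684)*(-27) = 39/76 + 3*I*√2/76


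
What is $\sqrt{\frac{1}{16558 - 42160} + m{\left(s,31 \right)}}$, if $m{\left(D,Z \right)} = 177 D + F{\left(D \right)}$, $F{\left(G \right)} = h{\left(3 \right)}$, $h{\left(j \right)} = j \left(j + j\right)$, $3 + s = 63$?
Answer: $\frac{5 \sqrt{278912361126}}{25602} \approx 103.14$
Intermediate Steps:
$s = 60$ ($s = -3 + 63 = 60$)
$h{\left(j \right)} = 2 j^{2}$ ($h{\left(j \right)} = j 2 j = 2 j^{2}$)
$F{\left(G \right)} = 18$ ($F{\left(G \right)} = 2 \cdot 3^{2} = 2 \cdot 9 = 18$)
$m{\left(D,Z \right)} = 18 + 177 D$ ($m{\left(D,Z \right)} = 177 D + 18 = 18 + 177 D$)
$\sqrt{\frac{1}{16558 - 42160} + m{\left(s,31 \right)}} = \sqrt{\frac{1}{16558 - 42160} + \left(18 + 177 \cdot 60\right)} = \sqrt{\frac{1}{-25602} + \left(18 + 10620\right)} = \sqrt{- \frac{1}{25602} + 10638} = \sqrt{\frac{272354075}{25602}} = \frac{5 \sqrt{278912361126}}{25602}$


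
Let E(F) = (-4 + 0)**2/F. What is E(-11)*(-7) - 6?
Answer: 46/11 ≈ 4.1818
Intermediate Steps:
E(F) = 16/F (E(F) = (-4)**2/F = 16/F)
E(-11)*(-7) - 6 = (16/(-11))*(-7) - 6 = (16*(-1/11))*(-7) - 6 = -16/11*(-7) - 6 = 112/11 - 6 = 46/11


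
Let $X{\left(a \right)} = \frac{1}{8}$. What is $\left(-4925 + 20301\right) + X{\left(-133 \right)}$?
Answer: $\frac{123009}{8} \approx 15376.0$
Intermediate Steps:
$X{\left(a \right)} = \frac{1}{8}$
$\left(-4925 + 20301\right) + X{\left(-133 \right)} = \left(-4925 + 20301\right) + \frac{1}{8} = 15376 + \frac{1}{8} = \frac{123009}{8}$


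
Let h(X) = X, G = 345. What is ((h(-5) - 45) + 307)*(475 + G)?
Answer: 210740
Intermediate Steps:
((h(-5) - 45) + 307)*(475 + G) = ((-5 - 45) + 307)*(475 + 345) = (-50 + 307)*820 = 257*820 = 210740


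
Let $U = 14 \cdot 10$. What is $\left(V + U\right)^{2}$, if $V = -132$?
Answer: $64$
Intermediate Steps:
$U = 140$
$\left(V + U\right)^{2} = \left(-132 + 140\right)^{2} = 8^{2} = 64$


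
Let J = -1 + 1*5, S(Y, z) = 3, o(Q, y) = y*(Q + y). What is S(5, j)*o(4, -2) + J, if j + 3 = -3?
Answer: -8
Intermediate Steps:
j = -6 (j = -3 - 3 = -6)
J = 4 (J = -1 + 5 = 4)
S(5, j)*o(4, -2) + J = 3*(-2*(4 - 2)) + 4 = 3*(-2*2) + 4 = 3*(-4) + 4 = -12 + 4 = -8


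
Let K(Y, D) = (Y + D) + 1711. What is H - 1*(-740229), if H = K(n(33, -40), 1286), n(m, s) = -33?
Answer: 743193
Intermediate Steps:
K(Y, D) = 1711 + D + Y (K(Y, D) = (D + Y) + 1711 = 1711 + D + Y)
H = 2964 (H = 1711 + 1286 - 33 = 2964)
H - 1*(-740229) = 2964 - 1*(-740229) = 2964 + 740229 = 743193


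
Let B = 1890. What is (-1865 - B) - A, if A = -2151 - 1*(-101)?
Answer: -1705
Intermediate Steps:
A = -2050 (A = -2151 + 101 = -2050)
(-1865 - B) - A = (-1865 - 1*1890) - 1*(-2050) = (-1865 - 1890) + 2050 = -3755 + 2050 = -1705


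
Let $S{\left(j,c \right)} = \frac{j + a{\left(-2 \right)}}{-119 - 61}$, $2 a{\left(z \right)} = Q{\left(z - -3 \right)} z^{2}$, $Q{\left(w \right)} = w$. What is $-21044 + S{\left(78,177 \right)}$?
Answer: $- \frac{189400}{9} \approx -21044.0$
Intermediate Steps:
$a{\left(z \right)} = \frac{z^{2} \left(3 + z\right)}{2}$ ($a{\left(z \right)} = \frac{\left(z - -3\right) z^{2}}{2} = \frac{\left(z + 3\right) z^{2}}{2} = \frac{\left(3 + z\right) z^{2}}{2} = \frac{z^{2} \left(3 + z\right)}{2}$)
$S{\left(j,c \right)} = - \frac{1}{90} - \frac{j}{180}$ ($S{\left(j,c \right)} = \frac{j + \frac{\left(-2\right)^{2} \left(3 - 2\right)}{2}}{-119 - 61} = \frac{j + \frac{1}{2} \cdot 4 \cdot 1}{-180} = \left(j + 2\right) \left(- \frac{1}{180}\right) = \left(2 + j\right) \left(- \frac{1}{180}\right) = - \frac{1}{90} - \frac{j}{180}$)
$-21044 + S{\left(78,177 \right)} = -21044 - \frac{4}{9} = - \frac{189400}{9}$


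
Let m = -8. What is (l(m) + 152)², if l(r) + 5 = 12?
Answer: 25281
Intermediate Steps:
l(r) = 7 (l(r) = -5 + 12 = 7)
(l(m) + 152)² = (7 + 152)² = 159² = 25281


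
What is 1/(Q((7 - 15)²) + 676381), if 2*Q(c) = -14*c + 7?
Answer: 2/1351873 ≈ 1.4794e-6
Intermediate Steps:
Q(c) = 7/2 - 7*c (Q(c) = (-14*c + 7)/2 = (7 - 14*c)/2 = 7/2 - 7*c)
1/(Q((7 - 15)²) + 676381) = 1/((7/2 - 7*(7 - 15)²) + 676381) = 1/((7/2 - 7*(-8)²) + 676381) = 1/((7/2 - 7*64) + 676381) = 1/((7/2 - 448) + 676381) = 1/(-889/2 + 676381) = 1/(1351873/2) = 2/1351873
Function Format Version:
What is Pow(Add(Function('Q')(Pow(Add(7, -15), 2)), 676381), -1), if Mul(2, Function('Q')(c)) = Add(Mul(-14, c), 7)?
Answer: Rational(2, 1351873) ≈ 1.4794e-6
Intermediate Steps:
Function('Q')(c) = Add(Rational(7, 2), Mul(-7, c)) (Function('Q')(c) = Mul(Rational(1, 2), Add(Mul(-14, c), 7)) = Mul(Rational(1, 2), Add(7, Mul(-14, c))) = Add(Rational(7, 2), Mul(-7, c)))
Pow(Add(Function('Q')(Pow(Add(7, -15), 2)), 676381), -1) = Pow(Add(Add(Rational(7, 2), Mul(-7, Pow(Add(7, -15), 2))), 676381), -1) = Pow(Add(Add(Rational(7, 2), Mul(-7, Pow(-8, 2))), 676381), -1) = Pow(Add(Add(Rational(7, 2), Mul(-7, 64)), 676381), -1) = Pow(Add(Add(Rational(7, 2), -448), 676381), -1) = Pow(Add(Rational(-889, 2), 676381), -1) = Pow(Rational(1351873, 2), -1) = Rational(2, 1351873)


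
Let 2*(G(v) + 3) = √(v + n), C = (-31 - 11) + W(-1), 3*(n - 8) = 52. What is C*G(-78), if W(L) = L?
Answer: 129 - 43*I*√474/6 ≈ 129.0 - 156.03*I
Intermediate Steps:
n = 76/3 (n = 8 + (⅓)*52 = 8 + 52/3 = 76/3 ≈ 25.333)
C = -43 (C = (-31 - 11) - 1 = -42 - 1 = -43)
G(v) = -3 + √(76/3 + v)/2 (G(v) = -3 + √(v + 76/3)/2 = -3 + √(76/3 + v)/2)
C*G(-78) = -43*(-3 + √(228 + 9*(-78))/6) = -43*(-3 + √(228 - 702)/6) = -43*(-3 + √(-474)/6) = -43*(-3 + (I*√474)/6) = -43*(-3 + I*√474/6) = 129 - 43*I*√474/6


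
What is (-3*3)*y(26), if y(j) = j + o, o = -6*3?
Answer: -72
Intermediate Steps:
o = -18
y(j) = -18 + j (y(j) = j - 18 = -18 + j)
(-3*3)*y(26) = (-3*3)*(-18 + 26) = -9*8 = -72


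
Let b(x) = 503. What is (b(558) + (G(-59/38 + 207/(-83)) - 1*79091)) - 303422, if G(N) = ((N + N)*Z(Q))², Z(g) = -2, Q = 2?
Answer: -949380170614/2486929 ≈ -3.8175e+5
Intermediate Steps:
G(N) = 16*N² (G(N) = ((N + N)*(-2))² = ((2*N)*(-2))² = (-4*N)² = 16*N²)
(b(558) + (G(-59/38 + 207/(-83)) - 1*79091)) - 303422 = (503 + (16*(-59/38 + 207/(-83))² - 1*79091)) - 303422 = (503 + (16*(-59*1/38 + 207*(-1/83))² - 79091)) - 303422 = (503 + (16*(-59/38 - 207/83)² - 79091)) - 303422 = (503 + (16*(-12763/3154)² - 79091)) - 303422 = (503 + (16*(162894169/9947716) - 79091)) - 303422 = (503 + (651576676/2486929 - 79091)) - 303422 = (503 - 196042124863/2486929) - 303422 = -194791199576/2486929 - 303422 = -949380170614/2486929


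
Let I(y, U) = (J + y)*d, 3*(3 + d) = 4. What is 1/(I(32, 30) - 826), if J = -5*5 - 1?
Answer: -1/836 ≈ -0.0011962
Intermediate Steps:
J = -26 (J = -25 - 1 = -26)
d = -5/3 (d = -3 + (1/3)*4 = -3 + 4/3 = -5/3 ≈ -1.6667)
I(y, U) = 130/3 - 5*y/3 (I(y, U) = (-26 + y)*(-5/3) = 130/3 - 5*y/3)
1/(I(32, 30) - 826) = 1/((130/3 - 5/3*32) - 826) = 1/((130/3 - 160/3) - 826) = 1/(-10 - 826) = 1/(-836) = -1/836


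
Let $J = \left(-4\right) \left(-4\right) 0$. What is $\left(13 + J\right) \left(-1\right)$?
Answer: $-13$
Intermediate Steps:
$J = 0$ ($J = 16 \cdot 0 = 0$)
$\left(13 + J\right) \left(-1\right) = \left(13 + 0\right) \left(-1\right) = 13 \left(-1\right) = -13$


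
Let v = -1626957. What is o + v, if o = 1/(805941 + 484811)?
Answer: -2099998001663/1290752 ≈ -1.6270e+6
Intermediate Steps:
o = 1/1290752 ≈ 7.7474e-7
o + v = 1/1290752 - 1626957 = -2099998001663/1290752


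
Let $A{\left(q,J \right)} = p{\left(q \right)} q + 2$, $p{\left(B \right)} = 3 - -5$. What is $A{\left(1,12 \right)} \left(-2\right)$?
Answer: $-20$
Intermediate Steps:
$p{\left(B \right)} = 8$ ($p{\left(B \right)} = 3 + 5 = 8$)
$A{\left(q,J \right)} = 2 + 8 q$ ($A{\left(q,J \right)} = 8 q + 2 = 2 + 8 q$)
$A{\left(1,12 \right)} \left(-2\right) = \left(2 + 8 \cdot 1\right) \left(-2\right) = \left(2 + 8\right) \left(-2\right) = 10 \left(-2\right) = -20$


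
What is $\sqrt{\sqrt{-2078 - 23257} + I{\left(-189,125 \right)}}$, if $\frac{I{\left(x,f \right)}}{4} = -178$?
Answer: $\sqrt{-712 + 3 i \sqrt{2815}} \approx 2.9643 + 26.847 i$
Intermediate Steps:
$I{\left(x,f \right)} = -712$ ($I{\left(x,f \right)} = 4 \left(-178\right) = -712$)
$\sqrt{\sqrt{-2078 - 23257} + I{\left(-189,125 \right)}} = \sqrt{\sqrt{-2078 - 23257} - 712} = \sqrt{\sqrt{-25335} - 712} = \sqrt{3 i \sqrt{2815} - 712} = \sqrt{-712 + 3 i \sqrt{2815}}$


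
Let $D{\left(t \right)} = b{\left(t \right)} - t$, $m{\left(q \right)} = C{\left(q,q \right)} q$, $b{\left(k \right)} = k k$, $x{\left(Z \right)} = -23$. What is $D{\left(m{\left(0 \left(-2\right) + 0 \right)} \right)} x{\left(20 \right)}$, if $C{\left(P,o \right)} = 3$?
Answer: $0$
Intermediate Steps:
$b{\left(k \right)} = k^{2}$
$m{\left(q \right)} = 3 q$
$D{\left(t \right)} = t^{2} - t$
$D{\left(m{\left(0 \left(-2\right) + 0 \right)} \right)} x{\left(20 \right)} = 3 \left(0 \left(-2\right) + 0\right) \left(-1 + 3 \left(0 \left(-2\right) + 0\right)\right) \left(-23\right) = 3 \left(0 + 0\right) \left(-1 + 3 \left(0 + 0\right)\right) \left(-23\right) = 3 \cdot 0 \left(-1 + 3 \cdot 0\right) \left(-23\right) = 0 \left(-1 + 0\right) \left(-23\right) = 0 \left(-1\right) \left(-23\right) = 0 \left(-23\right) = 0$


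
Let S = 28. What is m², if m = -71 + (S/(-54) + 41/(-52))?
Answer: 10306107361/1971216 ≈ 5228.3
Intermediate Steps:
m = -101519/1404 (m = -71 + (28/(-54) + 41/(-52)) = -71 + (28*(-1/54) + 41*(-1/52)) = -71 + (-14/27 - 41/52) = -71 - 1835/1404 = -101519/1404 ≈ -72.307)
m² = (-101519/1404)² = 10306107361/1971216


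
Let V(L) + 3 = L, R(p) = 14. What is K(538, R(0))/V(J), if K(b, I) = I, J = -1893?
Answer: -7/948 ≈ -0.0073840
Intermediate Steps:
V(L) = -3 + L
K(538, R(0))/V(J) = 14/(-3 - 1893) = 14/(-1896) = 14*(-1/1896) = -7/948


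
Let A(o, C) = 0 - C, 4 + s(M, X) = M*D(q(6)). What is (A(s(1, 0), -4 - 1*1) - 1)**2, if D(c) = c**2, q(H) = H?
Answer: 16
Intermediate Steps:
s(M, X) = -4 + 36*M (s(M, X) = -4 + M*6**2 = -4 + M*36 = -4 + 36*M)
A(o, C) = -C
(A(s(1, 0), -4 - 1*1) - 1)**2 = (-(-4 - 1*1) - 1)**2 = (-(-4 - 1) - 1)**2 = (-1*(-5) - 1)**2 = (5 - 1)**2 = 4**2 = 16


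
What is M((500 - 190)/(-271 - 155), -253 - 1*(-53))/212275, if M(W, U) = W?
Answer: -31/9042915 ≈ -3.4281e-6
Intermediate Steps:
M((500 - 190)/(-271 - 155), -253 - 1*(-53))/212275 = ((500 - 190)/(-271 - 155))/212275 = (310/(-426))*(1/212275) = (310*(-1/426))*(1/212275) = -155/213*1/212275 = -31/9042915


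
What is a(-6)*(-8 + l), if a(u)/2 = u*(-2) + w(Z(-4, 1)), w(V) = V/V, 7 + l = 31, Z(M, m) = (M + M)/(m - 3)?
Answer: 416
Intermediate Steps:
Z(M, m) = 2*M/(-3 + m) (Z(M, m) = (2*M)/(-3 + m) = 2*M/(-3 + m))
l = 24 (l = -7 + 31 = 24)
w(V) = 1
a(u) = 2 - 4*u (a(u) = 2*(u*(-2) + 1) = 2*(-2*u + 1) = 2*(1 - 2*u) = 2 - 4*u)
a(-6)*(-8 + l) = (2 - 4*(-6))*(-8 + 24) = (2 + 24)*16 = 26*16 = 416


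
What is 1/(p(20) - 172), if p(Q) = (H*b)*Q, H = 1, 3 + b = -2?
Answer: -1/272 ≈ -0.0036765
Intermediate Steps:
b = -5 (b = -3 - 2 = -5)
p(Q) = -5*Q (p(Q) = (1*(-5))*Q = -5*Q)
1/(p(20) - 172) = 1/(-5*20 - 172) = 1/(-100 - 172) = 1/(-272) = -1/272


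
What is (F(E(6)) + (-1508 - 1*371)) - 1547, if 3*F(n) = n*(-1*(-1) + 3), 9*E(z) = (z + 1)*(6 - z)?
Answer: -3426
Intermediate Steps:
E(z) = (1 + z)*(6 - z)/9 (E(z) = ((z + 1)*(6 - z))/9 = ((1 + z)*(6 - z))/9 = (1 + z)*(6 - z)/9)
F(n) = 4*n/3 (F(n) = (n*(-1*(-1) + 3))/3 = (n*(1 + 3))/3 = (n*4)/3 = (4*n)/3 = 4*n/3)
(F(E(6)) + (-1508 - 1*371)) - 1547 = (4*(⅔ - ⅑*6² + (5/9)*6)/3 + (-1508 - 1*371)) - 1547 = (4*(⅔ - ⅑*36 + 10/3)/3 + (-1508 - 371)) - 1547 = (4*(⅔ - 4 + 10/3)/3 - 1879) - 1547 = ((4/3)*0 - 1879) - 1547 = (0 - 1879) - 1547 = -1879 - 1547 = -3426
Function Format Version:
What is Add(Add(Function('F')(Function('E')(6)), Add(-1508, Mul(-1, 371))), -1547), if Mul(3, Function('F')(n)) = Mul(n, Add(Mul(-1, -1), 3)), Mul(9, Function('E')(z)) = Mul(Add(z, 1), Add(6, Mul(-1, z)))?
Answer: -3426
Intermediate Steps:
Function('E')(z) = Mul(Rational(1, 9), Add(1, z), Add(6, Mul(-1, z))) (Function('E')(z) = Mul(Rational(1, 9), Mul(Add(z, 1), Add(6, Mul(-1, z)))) = Mul(Rational(1, 9), Mul(Add(1, z), Add(6, Mul(-1, z)))) = Mul(Rational(1, 9), Add(1, z), Add(6, Mul(-1, z))))
Function('F')(n) = Mul(Rational(4, 3), n) (Function('F')(n) = Mul(Rational(1, 3), Mul(n, Add(Mul(-1, -1), 3))) = Mul(Rational(1, 3), Mul(n, Add(1, 3))) = Mul(Rational(1, 3), Mul(n, 4)) = Mul(Rational(1, 3), Mul(4, n)) = Mul(Rational(4, 3), n))
Add(Add(Function('F')(Function('E')(6)), Add(-1508, Mul(-1, 371))), -1547) = Add(Add(Mul(Rational(4, 3), Add(Rational(2, 3), Mul(Rational(-1, 9), Pow(6, 2)), Mul(Rational(5, 9), 6))), Add(-1508, Mul(-1, 371))), -1547) = Add(Add(Mul(Rational(4, 3), Add(Rational(2, 3), Mul(Rational(-1, 9), 36), Rational(10, 3))), Add(-1508, -371)), -1547) = Add(Add(Mul(Rational(4, 3), Add(Rational(2, 3), -4, Rational(10, 3))), -1879), -1547) = Add(Add(Mul(Rational(4, 3), 0), -1879), -1547) = Add(Add(0, -1879), -1547) = Add(-1879, -1547) = -3426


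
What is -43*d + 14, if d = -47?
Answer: 2035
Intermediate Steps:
-43*d + 14 = -43*(-47) + 14 = 2021 + 14 = 2035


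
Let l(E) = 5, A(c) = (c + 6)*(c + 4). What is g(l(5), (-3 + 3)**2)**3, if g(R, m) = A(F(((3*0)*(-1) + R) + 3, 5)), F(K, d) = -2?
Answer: 512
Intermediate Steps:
A(c) = (4 + c)*(6 + c) (A(c) = (6 + c)*(4 + c) = (4 + c)*(6 + c))
g(R, m) = 8 (g(R, m) = 24 + (-2)**2 + 10*(-2) = 24 + 4 - 20 = 8)
g(l(5), (-3 + 3)**2)**3 = 8**3 = 512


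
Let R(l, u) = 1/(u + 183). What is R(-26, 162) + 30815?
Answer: 10631176/345 ≈ 30815.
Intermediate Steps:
R(l, u) = 1/(183 + u)
R(-26, 162) + 30815 = 1/(183 + 162) + 30815 = 1/345 + 30815 = 10631176/345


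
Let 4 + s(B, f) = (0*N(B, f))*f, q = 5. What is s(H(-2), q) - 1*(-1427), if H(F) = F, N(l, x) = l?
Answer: 1423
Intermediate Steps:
s(B, f) = -4 (s(B, f) = -4 + (0*B)*f = -4 + 0*f = -4 + 0 = -4)
s(H(-2), q) - 1*(-1427) = -4 - 1*(-1427) = -4 + 1427 = 1423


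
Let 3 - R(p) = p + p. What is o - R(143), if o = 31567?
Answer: 31850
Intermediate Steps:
R(p) = 3 - 2*p (R(p) = 3 - (p + p) = 3 - 2*p)
o - R(143) = 31567 - (3 - 2*143) = 31567 - (3 - 286) = 31567 - 1*(-283) = 31567 + 283 = 31850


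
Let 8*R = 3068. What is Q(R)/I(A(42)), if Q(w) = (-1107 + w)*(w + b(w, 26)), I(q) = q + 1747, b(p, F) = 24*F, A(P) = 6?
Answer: -2915705/7012 ≈ -415.82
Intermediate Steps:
I(q) = 1747 + q
R = 767/2 (R = (1/8)*3068 = 767/2 ≈ 383.50)
Q(w) = (-1107 + w)*(624 + w) (Q(w) = (-1107 + w)*(w + 24*26) = (-1107 + w)*(w + 624) = (-1107 + w)*(624 + w))
Q(R)/I(A(42)) = (-690768 + (767/2)**2 - 483*767/2)/(1747 + 6) = (-690768 + 588289/4 - 370461/2)/1753 = -2915705/4*1/1753 = -2915705/7012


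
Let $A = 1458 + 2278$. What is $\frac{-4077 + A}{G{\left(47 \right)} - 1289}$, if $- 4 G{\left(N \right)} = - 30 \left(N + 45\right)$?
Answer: $\frac{341}{599} \approx 0.56928$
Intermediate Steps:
$G{\left(N \right)} = \frac{675}{2} + \frac{15 N}{2}$ ($G{\left(N \right)} = - \frac{\left(-30\right) \left(N + 45\right)}{4} = - \frac{\left(-30\right) \left(45 + N\right)}{4} = - \frac{-1350 - 30 N}{4} = \frac{675}{2} + \frac{15 N}{2}$)
$A = 3736$
$\frac{-4077 + A}{G{\left(47 \right)} - 1289} = \frac{-4077 + 3736}{\left(\frac{675}{2} + \frac{15}{2} \cdot 47\right) - 1289} = - \frac{341}{\left(\frac{675}{2} + \frac{705}{2}\right) - 1289} = - \frac{341}{690 - 1289} = - \frac{341}{-599} = \left(-341\right) \left(- \frac{1}{599}\right) = \frac{341}{599}$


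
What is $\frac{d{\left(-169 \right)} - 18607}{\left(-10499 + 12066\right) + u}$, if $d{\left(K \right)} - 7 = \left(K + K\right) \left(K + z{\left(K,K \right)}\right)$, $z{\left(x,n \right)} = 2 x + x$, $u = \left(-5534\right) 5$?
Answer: $- \frac{29984}{3729} \approx -8.0408$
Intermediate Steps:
$u = -27670$
$z{\left(x,n \right)} = 3 x$
$d{\left(K \right)} = 7 + 8 K^{2}$ ($d{\left(K \right)} = 7 + \left(K + K\right) \left(K + 3 K\right) = 7 + 2 K 4 K = 7 + 8 K^{2}$)
$\frac{d{\left(-169 \right)} - 18607}{\left(-10499 + 12066\right) + u} = \frac{\left(7 + 8 \left(-169\right)^{2}\right) - 18607}{\left(-10499 + 12066\right) - 27670} = \frac{\left(7 + 8 \cdot 28561\right) - 18607}{1567 - 27670} = \frac{\left(7 + 228488\right) - 18607}{-26103} = \left(228495 - 18607\right) \left(- \frac{1}{26103}\right) = 209888 \left(- \frac{1}{26103}\right) = - \frac{29984}{3729}$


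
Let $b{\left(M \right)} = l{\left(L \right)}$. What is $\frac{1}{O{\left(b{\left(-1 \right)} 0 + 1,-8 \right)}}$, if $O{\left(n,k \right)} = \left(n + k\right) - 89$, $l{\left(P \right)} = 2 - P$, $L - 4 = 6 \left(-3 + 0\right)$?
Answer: $- \frac{1}{96} \approx -0.010417$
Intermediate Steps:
$L = -14$ ($L = 4 + 6 \left(-3 + 0\right) = 4 + 6 \left(-3\right) = 4 - 18 = -14$)
$b{\left(M \right)} = 16$ ($b{\left(M \right)} = 2 - -14 = 2 + 14 = 16$)
$O{\left(n,k \right)} = -89 + k + n$ ($O{\left(n,k \right)} = \left(k + n\right) - 89 = -89 + k + n$)
$\frac{1}{O{\left(b{\left(-1 \right)} 0 + 1,-8 \right)}} = \frac{1}{-89 - 8 + \left(16 \cdot 0 + 1\right)} = \frac{1}{-89 - 8 + \left(0 + 1\right)} = \frac{1}{-89 - 8 + 1} = \frac{1}{-96} = - \frac{1}{96}$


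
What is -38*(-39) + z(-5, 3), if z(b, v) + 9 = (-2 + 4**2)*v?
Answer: 1515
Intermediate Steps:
z(b, v) = -9 + 14*v (z(b, v) = -9 + (-2 + 4**2)*v = -9 + (-2 + 16)*v = -9 + 14*v)
-38*(-39) + z(-5, 3) = -38*(-39) + (-9 + 14*3) = 1482 + (-9 + 42) = 1482 + 33 = 1515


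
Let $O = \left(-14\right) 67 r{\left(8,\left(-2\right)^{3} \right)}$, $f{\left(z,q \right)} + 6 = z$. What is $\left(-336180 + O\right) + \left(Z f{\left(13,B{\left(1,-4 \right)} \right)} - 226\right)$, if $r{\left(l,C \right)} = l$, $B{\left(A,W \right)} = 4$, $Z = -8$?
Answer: $-343966$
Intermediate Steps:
$f{\left(z,q \right)} = -6 + z$
$O = -7504$ ($O = \left(-14\right) 67 \cdot 8 = \left(-938\right) 8 = -7504$)
$\left(-336180 + O\right) + \left(Z f{\left(13,B{\left(1,-4 \right)} \right)} - 226\right) = \left(-336180 - 7504\right) - \left(226 + 8 \left(-6 + 13\right)\right) = -343684 - 282 = -343966$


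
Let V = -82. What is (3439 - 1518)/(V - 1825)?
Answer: -1921/1907 ≈ -1.0073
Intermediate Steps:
(3439 - 1518)/(V - 1825) = (3439 - 1518)/(-82 - 1825) = 1921/(-1907) = 1921*(-1/1907) = -1921/1907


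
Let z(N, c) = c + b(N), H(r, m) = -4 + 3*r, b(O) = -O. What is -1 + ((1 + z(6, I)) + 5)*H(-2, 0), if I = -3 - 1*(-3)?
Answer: -1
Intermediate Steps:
I = 0 (I = -3 + 3 = 0)
z(N, c) = c - N
-1 + ((1 + z(6, I)) + 5)*H(-2, 0) = -1 + ((1 + (0 - 1*6)) + 5)*(-4 + 3*(-2)) = -1 + ((1 + (0 - 6)) + 5)*(-4 - 6) = -1 + ((1 - 6) + 5)*(-10) = -1 + (-5 + 5)*(-10) = -1 + 0*(-10) = -1 + 0 = -1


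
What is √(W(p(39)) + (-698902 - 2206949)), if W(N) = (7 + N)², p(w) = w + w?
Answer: I*√2898626 ≈ 1702.5*I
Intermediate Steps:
p(w) = 2*w
√(W(p(39)) + (-698902 - 2206949)) = √((7 + 2*39)² + (-698902 - 2206949)) = √((7 + 78)² - 2905851) = √(85² - 2905851) = √(7225 - 2905851) = √(-2898626) = I*√2898626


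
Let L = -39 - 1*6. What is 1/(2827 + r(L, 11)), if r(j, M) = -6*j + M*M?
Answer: 1/3218 ≈ 0.00031075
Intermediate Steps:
L = -45 (L = -39 - 6 = -45)
r(j, M) = M² - 6*j (r(j, M) = -6*j + M² = M² - 6*j)
1/(2827 + r(L, 11)) = 1/(2827 + (11² - 6*(-45))) = 1/(2827 + (121 + 270)) = 1/(2827 + 391) = 1/3218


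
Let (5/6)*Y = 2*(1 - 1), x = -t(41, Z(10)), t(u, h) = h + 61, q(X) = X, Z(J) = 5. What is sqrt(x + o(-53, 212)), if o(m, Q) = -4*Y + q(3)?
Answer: 3*I*sqrt(7) ≈ 7.9373*I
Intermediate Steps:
t(u, h) = 61 + h
x = -66 (x = -(61 + 5) = -1*66 = -66)
Y = 0 (Y = 6*(2*(1 - 1))/5 = 6*(2*0)/5 = (6/5)*0 = 0)
o(m, Q) = 3 (o(m, Q) = -4*0 + 3 = 0 + 3 = 3)
sqrt(x + o(-53, 212)) = sqrt(-66 + 3) = sqrt(-63) = 3*I*sqrt(7)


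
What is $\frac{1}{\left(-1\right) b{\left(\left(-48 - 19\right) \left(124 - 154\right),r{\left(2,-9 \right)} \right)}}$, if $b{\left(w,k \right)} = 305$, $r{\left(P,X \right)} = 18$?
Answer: $- \frac{1}{305} \approx -0.0032787$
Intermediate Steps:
$\frac{1}{\left(-1\right) b{\left(\left(-48 - 19\right) \left(124 - 154\right),r{\left(2,-9 \right)} \right)}} = \frac{1}{\left(-1\right) 305} = \frac{1}{-305} = - \frac{1}{305}$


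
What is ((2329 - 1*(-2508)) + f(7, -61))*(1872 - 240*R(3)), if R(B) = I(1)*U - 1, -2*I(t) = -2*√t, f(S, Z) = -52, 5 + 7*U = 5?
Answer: 10105920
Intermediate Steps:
U = 0 (U = -5/7 + (⅐)*5 = -5/7 + 5/7 = 0)
I(t) = √t (I(t) = -(-1)*√t = √t)
R(B) = -1 (R(B) = √1*0 - 1 = 1*0 - 1 = 0 - 1 = -1)
((2329 - 1*(-2508)) + f(7, -61))*(1872 - 240*R(3)) = ((2329 - 1*(-2508)) - 52)*(1872 - 240*(-1)) = ((2329 + 2508) - 52)*(1872 + 240) = (4837 - 52)*2112 = 4785*2112 = 10105920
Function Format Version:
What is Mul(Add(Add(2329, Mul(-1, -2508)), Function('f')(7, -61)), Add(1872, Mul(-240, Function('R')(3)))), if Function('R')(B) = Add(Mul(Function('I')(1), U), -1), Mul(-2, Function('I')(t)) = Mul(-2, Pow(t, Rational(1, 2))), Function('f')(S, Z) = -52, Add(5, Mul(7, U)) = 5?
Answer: 10105920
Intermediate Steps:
U = 0 (U = Add(Rational(-5, 7), Mul(Rational(1, 7), 5)) = Add(Rational(-5, 7), Rational(5, 7)) = 0)
Function('I')(t) = Pow(t, Rational(1, 2)) (Function('I')(t) = Mul(Rational(-1, 2), Mul(-2, Pow(t, Rational(1, 2)))) = Pow(t, Rational(1, 2)))
Function('R')(B) = -1 (Function('R')(B) = Add(Mul(Pow(1, Rational(1, 2)), 0), -1) = Add(Mul(1, 0), -1) = Add(0, -1) = -1)
Mul(Add(Add(2329, Mul(-1, -2508)), Function('f')(7, -61)), Add(1872, Mul(-240, Function('R')(3)))) = Mul(Add(Add(2329, Mul(-1, -2508)), -52), Add(1872, Mul(-240, -1))) = Mul(Add(Add(2329, 2508), -52), Add(1872, 240)) = Mul(Add(4837, -52), 2112) = Mul(4785, 2112) = 10105920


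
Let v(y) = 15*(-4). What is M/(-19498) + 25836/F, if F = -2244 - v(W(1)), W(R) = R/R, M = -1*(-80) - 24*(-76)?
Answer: -21162861/1774318 ≈ -11.927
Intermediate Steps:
M = 1904 (M = 80 + 1824 = 1904)
W(R) = 1
v(y) = -60
F = -2184 (F = -2244 - 1*(-60) = -2244 + 60 = -2184)
M/(-19498) + 25836/F = 1904/(-19498) + 25836/(-2184) = 1904*(-1/19498) + 25836*(-1/2184) = -952/9749 - 2153/182 = -21162861/1774318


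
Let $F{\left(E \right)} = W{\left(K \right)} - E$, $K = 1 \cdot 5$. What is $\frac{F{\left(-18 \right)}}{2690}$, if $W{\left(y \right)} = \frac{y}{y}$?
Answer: $\frac{19}{2690} \approx 0.0070632$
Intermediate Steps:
$K = 5$
$W{\left(y \right)} = 1$
$F{\left(E \right)} = 1 - E$
$\frac{F{\left(-18 \right)}}{2690} = \frac{1 - -18}{2690} = \left(1 + 18\right) \frac{1}{2690} = 19 \cdot \frac{1}{2690} = \frac{19}{2690}$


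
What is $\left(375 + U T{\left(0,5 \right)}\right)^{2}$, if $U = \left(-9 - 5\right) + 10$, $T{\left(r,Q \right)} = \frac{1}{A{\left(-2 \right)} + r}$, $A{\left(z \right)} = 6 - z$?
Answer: $\frac{561001}{4} \approx 1.4025 \cdot 10^{5}$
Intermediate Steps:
$T{\left(r,Q \right)} = \frac{1}{8 + r}$ ($T{\left(r,Q \right)} = \frac{1}{\left(6 - -2\right) + r} = \frac{1}{\left(6 + 2\right) + r} = \frac{1}{8 + r}$)
$U = -4$ ($U = -14 + 10 = -4$)
$\left(375 + U T{\left(0,5 \right)}\right)^{2} = \left(375 - \frac{4}{8 + 0}\right)^{2} = \left(375 - \frac{4}{8}\right)^{2} = \left(375 - \frac{1}{2}\right)^{2} = \left(\frac{749}{2}\right)^{2} = \frac{561001}{4}$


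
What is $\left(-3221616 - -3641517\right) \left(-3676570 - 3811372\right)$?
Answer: $-3144194333742$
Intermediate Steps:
$\left(-3221616 - -3641517\right) \left(-3676570 - 3811372\right) = \left(-3221616 + 3641517\right) \left(-7487942\right) = 419901 \left(-7487942\right) = -3144194333742$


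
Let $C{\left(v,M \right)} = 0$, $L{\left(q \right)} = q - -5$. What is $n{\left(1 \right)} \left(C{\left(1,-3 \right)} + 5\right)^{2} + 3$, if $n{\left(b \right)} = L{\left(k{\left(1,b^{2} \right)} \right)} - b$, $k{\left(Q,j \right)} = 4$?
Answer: $203$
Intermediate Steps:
$L{\left(q \right)} = 5 + q$ ($L{\left(q \right)} = q + 5 = 5 + q$)
$n{\left(b \right)} = 9 - b$ ($n{\left(b \right)} = \left(5 + 4\right) - b = 9 - b$)
$n{\left(1 \right)} \left(C{\left(1,-3 \right)} + 5\right)^{2} + 3 = \left(9 - 1\right) \left(0 + 5\right)^{2} + 3 = \left(9 - 1\right) 5^{2} + 3 = 8 \cdot 25 + 3 = 200 + 3 = 203$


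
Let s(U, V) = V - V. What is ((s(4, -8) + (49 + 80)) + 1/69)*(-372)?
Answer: -1103848/23 ≈ -47993.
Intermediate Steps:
s(U, V) = 0
((s(4, -8) + (49 + 80)) + 1/69)*(-372) = ((0 + (49 + 80)) + 1/69)*(-372) = ((0 + 129) + 1/69)*(-372) = (129 + 1/69)*(-372) = (8902/69)*(-372) = -1103848/23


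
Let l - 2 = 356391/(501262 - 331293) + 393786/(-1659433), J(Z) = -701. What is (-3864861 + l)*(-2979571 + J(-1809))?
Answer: 112026506197497900832032/9725936813 ≈ 1.1518e+13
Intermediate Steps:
l = 1088579908823/282052167577 (l = 2 + (356391/(501262 - 331293) + 393786/(-1659433)) = 2 + (356391/169969 + 393786*(-1/1659433)) = 2 + (356391*(1/169969) - 393786/1659433) = 2 + (356391/169969 - 393786/1659433) = 2 + 524475573669/282052167577 = 1088579908823/282052167577 ≈ 3.8595)
(-3864861 + l)*(-2979571 + J(-1809)) = (-3864861 + 1088579908823/282052167577)*(-2979571 - 701) = -1090091333853902974/282052167577*(-2980272) = 112026506197497900832032/9725936813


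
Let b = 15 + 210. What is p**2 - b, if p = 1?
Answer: -224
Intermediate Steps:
b = 225
p**2 - b = 1**2 - 1*225 = 1 - 225 = -224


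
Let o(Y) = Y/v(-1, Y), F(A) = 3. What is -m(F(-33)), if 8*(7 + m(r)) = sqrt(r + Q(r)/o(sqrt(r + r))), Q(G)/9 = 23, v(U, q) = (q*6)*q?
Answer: 7 - sqrt(3 + 1242*sqrt(6))/8 ≈ 0.10201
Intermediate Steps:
v(U, q) = 6*q**2 (v(U, q) = (6*q)*q = 6*q**2)
Q(G) = 207 (Q(G) = 9*23 = 207)
o(Y) = 1/(6*Y) (o(Y) = Y/((6*Y**2)) = Y*(1/(6*Y**2)) = 1/(6*Y))
m(r) = -7 + sqrt(r + 1242*sqrt(2)*sqrt(r))/8 (m(r) = -7 + sqrt(r + 207/((1/(6*(sqrt(r + r))))))/8 = -7 + sqrt(r + 207/((1/(6*(sqrt(2*r))))))/8 = -7 + sqrt(r + 207/((1/(6*((sqrt(2)*sqrt(r)))))))/8 = -7 + sqrt(r + 207/(((sqrt(2)/(2*sqrt(r)))/6)))/8 = -7 + sqrt(r + 207/((sqrt(2)/(12*sqrt(r)))))/8 = -7 + sqrt(r + 207*(6*sqrt(2)*sqrt(r)))/8 = -7 + sqrt(r + 1242*sqrt(2)*sqrt(r))/8)
-m(F(-33)) = -(-7 + sqrt(3 + 1242*sqrt(2)*sqrt(3))/8) = -(-7 + sqrt(3 + 1242*sqrt(6))/8) = 7 - sqrt(3 + 1242*sqrt(6))/8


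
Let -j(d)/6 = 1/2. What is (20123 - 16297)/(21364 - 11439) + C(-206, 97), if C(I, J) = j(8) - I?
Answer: 2018601/9925 ≈ 203.39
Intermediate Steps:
j(d) = -3 (j(d) = -6/2 = -6*½ = -3)
C(I, J) = -3 - I
(20123 - 16297)/(21364 - 11439) + C(-206, 97) = (20123 - 16297)/(21364 - 11439) + (-3 - 1*(-206)) = 3826/9925 + (-3 + 206) = 3826*(1/9925) + 203 = 3826/9925 + 203 = 2018601/9925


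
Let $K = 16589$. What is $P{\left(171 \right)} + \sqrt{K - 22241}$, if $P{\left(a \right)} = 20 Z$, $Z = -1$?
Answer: $-20 + 6 i \sqrt{157} \approx -20.0 + 75.18 i$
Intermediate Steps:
$P{\left(a \right)} = -20$ ($P{\left(a \right)} = 20 \left(-1\right) = -20$)
$P{\left(171 \right)} + \sqrt{K - 22241} = -20 + \sqrt{16589 - 22241} = -20 + \sqrt{-5652} = -20 + 6 i \sqrt{157}$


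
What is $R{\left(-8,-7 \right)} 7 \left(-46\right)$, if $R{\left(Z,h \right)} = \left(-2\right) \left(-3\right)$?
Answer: $-1932$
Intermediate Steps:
$R{\left(Z,h \right)} = 6$
$R{\left(-8,-7 \right)} 7 \left(-46\right) = 6 \cdot 7 \left(-46\right) = 42 \left(-46\right) = -1932$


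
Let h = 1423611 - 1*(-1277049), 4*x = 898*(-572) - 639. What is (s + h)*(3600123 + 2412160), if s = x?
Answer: 61856441741635/4 ≈ 1.5464e+13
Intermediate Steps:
x = -514295/4 (x = (898*(-572) - 639)/4 = (-513656 - 639)/4 = (¼)*(-514295) = -514295/4 ≈ -1.2857e+5)
s = -514295/4 ≈ -1.2857e+5
h = 2700660 (h = 1423611 + 1277049 = 2700660)
(s + h)*(3600123 + 2412160) = (-514295/4 + 2700660)*(3600123 + 2412160) = (10288345/4)*6012283 = 61856441741635/4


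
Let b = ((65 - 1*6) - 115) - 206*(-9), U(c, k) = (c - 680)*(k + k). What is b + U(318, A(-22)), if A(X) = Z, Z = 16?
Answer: -9786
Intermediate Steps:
A(X) = 16
U(c, k) = 2*k*(-680 + c) (U(c, k) = (-680 + c)*(2*k) = 2*k*(-680 + c))
b = 1798 (b = ((65 - 6) - 115) + 1854 = (59 - 115) + 1854 = -56 + 1854 = 1798)
b + U(318, A(-22)) = 1798 + 2*16*(-680 + 318) = 1798 + 2*16*(-362) = 1798 - 11584 = -9786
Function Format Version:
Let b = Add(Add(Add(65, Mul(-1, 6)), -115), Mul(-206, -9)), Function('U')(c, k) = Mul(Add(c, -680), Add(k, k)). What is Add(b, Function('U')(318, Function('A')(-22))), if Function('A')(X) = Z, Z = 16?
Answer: -9786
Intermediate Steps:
Function('A')(X) = 16
Function('U')(c, k) = Mul(2, k, Add(-680, c)) (Function('U')(c, k) = Mul(Add(-680, c), Mul(2, k)) = Mul(2, k, Add(-680, c)))
b = 1798 (b = Add(Add(Add(65, -6), -115), 1854) = Add(Add(59, -115), 1854) = Add(-56, 1854) = 1798)
Add(b, Function('U')(318, Function('A')(-22))) = Add(1798, Mul(2, 16, Add(-680, 318))) = Add(1798, Mul(2, 16, -362)) = Add(1798, -11584) = -9786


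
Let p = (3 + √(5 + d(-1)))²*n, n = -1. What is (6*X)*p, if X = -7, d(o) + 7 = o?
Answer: 252 + 252*I*√3 ≈ 252.0 + 436.48*I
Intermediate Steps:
d(o) = -7 + o
p = -(3 + I*√3)² (p = (3 + √(5 + (-7 - 1)))²*(-1) = (3 + √(5 - 8))²*(-1) = (3 + √(-3))²*(-1) = (3 + I*√3)²*(-1) = -(3 + I*√3)² ≈ -6.0 - 10.392*I)
(6*X)*p = (6*(-7))*(-(3 + I*√3)²) = -(-42)*(3 + I*√3)² = 42*(3 + I*√3)²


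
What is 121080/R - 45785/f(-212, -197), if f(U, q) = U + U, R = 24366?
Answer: 194489205/1721864 ≈ 112.95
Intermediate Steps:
f(U, q) = 2*U
121080/R - 45785/f(-212, -197) = 121080/24366 - 45785/(2*(-212)) = 121080*(1/24366) - 45785/(-424) = 20180/4061 - 45785*(-1/424) = 20180/4061 + 45785/424 = 194489205/1721864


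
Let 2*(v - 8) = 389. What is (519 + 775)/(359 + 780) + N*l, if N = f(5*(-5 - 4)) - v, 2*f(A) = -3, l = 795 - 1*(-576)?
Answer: -318558782/1139 ≈ -2.7968e+5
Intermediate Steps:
l = 1371 (l = 795 + 576 = 1371)
f(A) = -3/2 (f(A) = (½)*(-3) = -3/2)
v = 405/2 (v = 8 + (½)*389 = 8 + 389/2 = 405/2 ≈ 202.50)
N = -204 (N = -3/2 - 1*405/2 = -3/2 - 405/2 = -204)
(519 + 775)/(359 + 780) + N*l = (519 + 775)/(359 + 780) - 204*1371 = 1294/1139 - 279684 = -318558782/1139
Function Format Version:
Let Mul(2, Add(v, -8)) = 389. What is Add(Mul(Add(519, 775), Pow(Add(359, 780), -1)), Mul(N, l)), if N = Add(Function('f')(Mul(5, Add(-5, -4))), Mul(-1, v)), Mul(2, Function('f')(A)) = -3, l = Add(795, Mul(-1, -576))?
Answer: Rational(-318558782, 1139) ≈ -2.7968e+5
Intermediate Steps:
l = 1371 (l = Add(795, 576) = 1371)
Function('f')(A) = Rational(-3, 2) (Function('f')(A) = Mul(Rational(1, 2), -3) = Rational(-3, 2))
v = Rational(405, 2) (v = Add(8, Mul(Rational(1, 2), 389)) = Add(8, Rational(389, 2)) = Rational(405, 2) ≈ 202.50)
N = -204 (N = Add(Rational(-3, 2), Mul(-1, Rational(405, 2))) = Add(Rational(-3, 2), Rational(-405, 2)) = -204)
Add(Mul(Add(519, 775), Pow(Add(359, 780), -1)), Mul(N, l)) = Add(Mul(Add(519, 775), Pow(Add(359, 780), -1)), Mul(-204, 1371)) = Add(Mul(1294, Pow(1139, -1)), -279684) = Add(Mul(1294, Rational(1, 1139)), -279684) = Add(Rational(1294, 1139), -279684) = Rational(-318558782, 1139)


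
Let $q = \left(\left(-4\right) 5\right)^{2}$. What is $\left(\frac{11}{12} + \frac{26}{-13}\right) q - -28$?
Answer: $- \frac{1216}{3} \approx -405.33$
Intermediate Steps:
$q = 400$ ($q = \left(-20\right)^{2} = 400$)
$\left(\frac{11}{12} + \frac{26}{-13}\right) q - -28 = \left(\frac{11}{12} + \frac{26}{-13}\right) 400 - -28 = \left(11 \cdot \frac{1}{12} + 26 \left(- \frac{1}{13}\right)\right) 400 + 28 = \left(\frac{11}{12} - 2\right) 400 + 28 = \left(- \frac{13}{12}\right) 400 + 28 = - \frac{1300}{3} + 28 = - \frac{1216}{3}$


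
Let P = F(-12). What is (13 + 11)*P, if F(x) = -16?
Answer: -384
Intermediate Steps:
P = -16
(13 + 11)*P = (13 + 11)*(-16) = 24*(-16) = -384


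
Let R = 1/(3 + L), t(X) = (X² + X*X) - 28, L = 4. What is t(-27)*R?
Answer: 1430/7 ≈ 204.29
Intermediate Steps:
t(X) = -28 + 2*X² (t(X) = (X² + X²) - 28 = 2*X² - 28 = -28 + 2*X²)
R = ⅐ (R = 1/(3 + 4) = 1/7 = ⅐ ≈ 0.14286)
t(-27)*R = (-28 + 2*(-27)²)*(⅐) = (-28 + 2*729)*(⅐) = (-28 + 1458)*(⅐) = 1430*(⅐) = 1430/7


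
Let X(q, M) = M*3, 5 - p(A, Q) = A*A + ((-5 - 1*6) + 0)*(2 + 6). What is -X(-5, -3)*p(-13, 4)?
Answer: -684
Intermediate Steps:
p(A, Q) = 93 - A² (p(A, Q) = 5 - (A*A + ((-5 - 1*6) + 0)*(2 + 6)) = 5 - (A² + ((-5 - 6) + 0)*8) = 5 - (A² + (-11 + 0)*8) = 5 - (A² - 11*8) = 5 - (A² - 88) = 5 - (-88 + A²) = 5 + (88 - A²) = 93 - A²)
X(q, M) = 3*M
-X(-5, -3)*p(-13, 4) = -3*(-3)*(93 - 1*(-13)²) = -(-9)*(93 - 1*169) = -(-9)*(93 - 169) = -(-9)*(-76) = -1*684 = -684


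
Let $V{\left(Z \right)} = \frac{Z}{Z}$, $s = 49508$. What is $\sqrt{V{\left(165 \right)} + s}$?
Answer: $3 \sqrt{5501} \approx 222.51$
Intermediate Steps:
$V{\left(Z \right)} = 1$
$\sqrt{V{\left(165 \right)} + s} = \sqrt{1 + 49508} = \sqrt{49509} = 3 \sqrt{5501}$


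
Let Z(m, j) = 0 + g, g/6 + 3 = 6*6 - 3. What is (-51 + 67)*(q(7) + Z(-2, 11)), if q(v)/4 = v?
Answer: 3328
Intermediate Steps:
q(v) = 4*v
g = 180 (g = -18 + 6*(6*6 - 3) = -18 + 6*(36 - 3) = -18 + 6*33 = -18 + 198 = 180)
Z(m, j) = 180 (Z(m, j) = 0 + 180 = 180)
(-51 + 67)*(q(7) + Z(-2, 11)) = (-51 + 67)*(4*7 + 180) = 16*(28 + 180) = 16*208 = 3328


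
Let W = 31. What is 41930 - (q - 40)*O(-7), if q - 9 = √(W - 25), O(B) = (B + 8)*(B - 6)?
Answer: 41527 + 13*√6 ≈ 41559.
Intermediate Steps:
O(B) = (-6 + B)*(8 + B) (O(B) = (8 + B)*(-6 + B) = (-6 + B)*(8 + B))
q = 9 + √6 (q = 9 + √(31 - 25) = 9 + √6 ≈ 11.449)
41930 - (q - 40)*O(-7) = 41930 - ((9 + √6) - 40)*(-48 + (-7)² + 2*(-7)) = 41930 - (-31 + √6)*(-48 + 49 - 14) = 41930 - (-31 + √6)*(-13) = 41930 - (403 - 13*√6) = 41930 + (-403 + 13*√6) = 41527 + 13*√6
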